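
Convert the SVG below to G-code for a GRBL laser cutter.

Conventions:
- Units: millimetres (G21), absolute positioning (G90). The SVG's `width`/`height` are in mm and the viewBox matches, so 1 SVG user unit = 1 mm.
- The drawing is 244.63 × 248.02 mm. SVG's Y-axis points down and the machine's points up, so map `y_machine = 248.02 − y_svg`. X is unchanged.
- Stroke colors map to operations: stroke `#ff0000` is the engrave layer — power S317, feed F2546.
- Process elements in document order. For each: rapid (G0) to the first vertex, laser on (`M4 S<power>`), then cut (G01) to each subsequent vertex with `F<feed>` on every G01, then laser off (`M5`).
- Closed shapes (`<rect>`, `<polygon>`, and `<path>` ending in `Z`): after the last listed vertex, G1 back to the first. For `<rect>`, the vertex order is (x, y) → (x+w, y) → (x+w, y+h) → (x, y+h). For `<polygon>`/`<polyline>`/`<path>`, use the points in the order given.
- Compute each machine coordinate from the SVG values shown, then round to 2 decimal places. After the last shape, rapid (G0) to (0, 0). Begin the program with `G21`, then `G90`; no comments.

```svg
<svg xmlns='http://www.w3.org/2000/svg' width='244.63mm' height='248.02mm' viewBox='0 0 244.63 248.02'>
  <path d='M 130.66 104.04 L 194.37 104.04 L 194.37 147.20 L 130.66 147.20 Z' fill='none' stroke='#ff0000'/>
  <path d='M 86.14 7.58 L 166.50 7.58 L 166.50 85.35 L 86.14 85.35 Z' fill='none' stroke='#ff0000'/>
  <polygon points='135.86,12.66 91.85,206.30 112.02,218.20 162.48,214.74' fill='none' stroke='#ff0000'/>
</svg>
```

viewBox `0 0 244.63 248.02` with mm width/height → 1 unit = 1 mm. Flip: y_m = 248.02 − y_svg.

**Shape 1** — `<path>` rectangle, stroke `#ff0000` → engrave (S317, F2546). Machine vertices: (130.66,143.98) → (194.37,143.98) → (194.37,100.82) → (130.66,100.82) → (130.66,143.98). Closed: final G1 returns to the first vertex.

**Shape 2** — `<path>` rectangle, stroke `#ff0000` → engrave (S317, F2546). Machine vertices: (86.14,240.44) → (166.50,240.44) → (166.50,162.67) → (86.14,162.67) → (86.14,240.44). Closed: final G1 returns to the first vertex.

**Shape 3** — `<polygon>` closed polygon, stroke `#ff0000` → engrave (S317, F2546). Machine vertices: (135.86,235.36) → (91.85,41.72) → (112.02,29.82) → (162.48,33.28) → (135.86,235.36). Closed: final G1 returns to the first vertex.

G21
G90
G0 X130.66 Y143.98
M4 S317
G01 X194.37 Y143.98 F2546
G01 X194.37 Y100.82 F2546
G01 X130.66 Y100.82 F2546
G01 X130.66 Y143.98 F2546
M5
G0 X86.14 Y240.44
M4 S317
G01 X166.50 Y240.44 F2546
G01 X166.50 Y162.67 F2546
G01 X86.14 Y162.67 F2546
G01 X86.14 Y240.44 F2546
M5
G0 X135.86 Y235.36
M4 S317
G01 X91.85 Y41.72 F2546
G01 X112.02 Y29.82 F2546
G01 X162.48 Y33.28 F2546
G01 X135.86 Y235.36 F2546
M5
G0 X0.00 Y0.00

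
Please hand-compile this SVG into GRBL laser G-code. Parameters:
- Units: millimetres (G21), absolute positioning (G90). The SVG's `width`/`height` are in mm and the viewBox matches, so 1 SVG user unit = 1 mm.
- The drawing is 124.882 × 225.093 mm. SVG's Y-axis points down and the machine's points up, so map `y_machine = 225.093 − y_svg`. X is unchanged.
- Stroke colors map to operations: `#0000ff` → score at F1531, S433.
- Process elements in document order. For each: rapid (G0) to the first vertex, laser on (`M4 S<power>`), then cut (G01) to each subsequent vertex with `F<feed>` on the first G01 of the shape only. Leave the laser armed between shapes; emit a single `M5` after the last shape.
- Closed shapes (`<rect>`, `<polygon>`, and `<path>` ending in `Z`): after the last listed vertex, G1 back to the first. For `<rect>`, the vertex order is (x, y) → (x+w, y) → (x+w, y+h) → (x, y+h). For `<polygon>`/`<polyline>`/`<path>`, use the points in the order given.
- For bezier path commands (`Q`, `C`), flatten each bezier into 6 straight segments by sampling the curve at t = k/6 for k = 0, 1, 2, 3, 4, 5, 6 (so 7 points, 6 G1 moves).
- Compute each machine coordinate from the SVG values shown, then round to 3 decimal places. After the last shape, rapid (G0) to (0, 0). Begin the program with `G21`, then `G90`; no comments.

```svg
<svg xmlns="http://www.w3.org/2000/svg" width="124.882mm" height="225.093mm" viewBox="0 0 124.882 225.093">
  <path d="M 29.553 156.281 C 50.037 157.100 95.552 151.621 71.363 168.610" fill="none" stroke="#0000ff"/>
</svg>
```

G21
G90
G0 X29.553 Y68.812
M4 S433
G01 X41.442 Y68.794 F1531
G01 X54.872 Y69.027
G01 X67.210 Y68.711
G01 X75.826 Y67.048
G01 X78.087 Y63.238
G01 X71.363 Y56.483
M5
G0 X0.000 Y0.000

viewBox `0 0 124.882 225.093` with mm width/height → 1 unit = 1 mm. Flip: y_m = 225.093 − y_svg.

**Shape 1** — `<path>` cubic bezier, stroke `#0000ff` → score (S433, F1531). Control points (SVG): P0=(29.553,156.281), P1=(50.037,157.100), P2=(95.552,151.621), P3=(71.363,168.610); sampled at t=k/6. Machine vertices: (29.553,68.812) → (41.442,68.794) → (54.872,69.027) → (67.210,68.711) → (75.826,67.048) → (78.087,63.238) → (71.363,56.483). Open path.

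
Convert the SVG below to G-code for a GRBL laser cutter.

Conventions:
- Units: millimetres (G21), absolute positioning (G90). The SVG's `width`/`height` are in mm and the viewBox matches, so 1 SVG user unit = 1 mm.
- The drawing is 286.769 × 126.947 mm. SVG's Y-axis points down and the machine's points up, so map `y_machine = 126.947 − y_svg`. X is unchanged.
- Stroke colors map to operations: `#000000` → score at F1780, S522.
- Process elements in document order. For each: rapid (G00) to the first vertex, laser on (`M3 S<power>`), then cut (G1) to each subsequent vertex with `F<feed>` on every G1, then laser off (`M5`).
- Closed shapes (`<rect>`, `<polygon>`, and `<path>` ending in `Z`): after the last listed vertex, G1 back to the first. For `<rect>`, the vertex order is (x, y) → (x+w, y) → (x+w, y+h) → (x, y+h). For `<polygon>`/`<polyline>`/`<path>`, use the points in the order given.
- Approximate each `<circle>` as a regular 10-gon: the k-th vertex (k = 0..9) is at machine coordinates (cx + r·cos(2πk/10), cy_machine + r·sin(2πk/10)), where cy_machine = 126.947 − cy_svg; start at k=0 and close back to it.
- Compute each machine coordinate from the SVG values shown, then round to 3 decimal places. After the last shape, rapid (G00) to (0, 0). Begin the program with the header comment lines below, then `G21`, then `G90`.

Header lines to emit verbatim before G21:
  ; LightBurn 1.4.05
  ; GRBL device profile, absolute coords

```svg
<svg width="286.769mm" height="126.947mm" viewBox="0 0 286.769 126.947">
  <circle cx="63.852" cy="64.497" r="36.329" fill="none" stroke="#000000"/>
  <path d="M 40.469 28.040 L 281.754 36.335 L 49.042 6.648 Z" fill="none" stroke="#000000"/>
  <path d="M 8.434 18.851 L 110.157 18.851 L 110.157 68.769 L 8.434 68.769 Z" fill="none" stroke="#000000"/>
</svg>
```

; LightBurn 1.4.05
; GRBL device profile, absolute coords
G21
G90
G00 X100.181 Y62.450
M3 S522
G1 X93.243 Y83.804 F1780
G1 X75.078 Y97.001 F1780
G1 X52.626 Y97.001 F1780
G1 X34.461 Y83.804 F1780
G1 X27.523 Y62.450 F1780
G1 X34.461 Y41.096 F1780
G1 X52.626 Y27.899 F1780
G1 X75.078 Y27.899 F1780
G1 X93.243 Y41.096 F1780
G1 X100.181 Y62.450 F1780
M5
G00 X40.469 Y98.907
M3 S522
G1 X281.754 Y90.612 F1780
G1 X49.042 Y120.299 F1780
G1 X40.469 Y98.907 F1780
M5
G00 X8.434 Y108.096
M3 S522
G1 X110.157 Y108.096 F1780
G1 X110.157 Y58.178 F1780
G1 X8.434 Y58.178 F1780
G1 X8.434 Y108.096 F1780
M5
G00 X0.000 Y0.000

Since the viewBox matches the mm dimensions, user units are millimetres directly. The only transform is the Y-flip y_m = 126.947 − y_svg.

Shape 1 is a circle drawn with `<circle>`. Its stroke #000000 means score at S522, F1780. After flipping Y the toolpath is (100.181,62.450) → (93.243,83.804) → (75.078,97.001) → (52.626,97.001) → (34.461,83.804) → (27.523,62.450) → (34.461,41.096) → (52.626,27.899) → (75.078,27.899) → (93.243,41.096) → (100.181,62.450), returning to the start.

Shape 2 is a closed polygon drawn with `<path>`. Its stroke #000000 means score at S522, F1780. After flipping Y the toolpath is (40.469,98.907) → (281.754,90.612) → (49.042,120.299) → (40.469,98.907), returning to the start.

Shape 3 is a rectangle drawn with `<path>`. Its stroke #000000 means score at S522, F1780. After flipping Y the toolpath is (8.434,108.096) → (110.157,108.096) → (110.157,58.178) → (8.434,58.178) → (8.434,108.096), returning to the start.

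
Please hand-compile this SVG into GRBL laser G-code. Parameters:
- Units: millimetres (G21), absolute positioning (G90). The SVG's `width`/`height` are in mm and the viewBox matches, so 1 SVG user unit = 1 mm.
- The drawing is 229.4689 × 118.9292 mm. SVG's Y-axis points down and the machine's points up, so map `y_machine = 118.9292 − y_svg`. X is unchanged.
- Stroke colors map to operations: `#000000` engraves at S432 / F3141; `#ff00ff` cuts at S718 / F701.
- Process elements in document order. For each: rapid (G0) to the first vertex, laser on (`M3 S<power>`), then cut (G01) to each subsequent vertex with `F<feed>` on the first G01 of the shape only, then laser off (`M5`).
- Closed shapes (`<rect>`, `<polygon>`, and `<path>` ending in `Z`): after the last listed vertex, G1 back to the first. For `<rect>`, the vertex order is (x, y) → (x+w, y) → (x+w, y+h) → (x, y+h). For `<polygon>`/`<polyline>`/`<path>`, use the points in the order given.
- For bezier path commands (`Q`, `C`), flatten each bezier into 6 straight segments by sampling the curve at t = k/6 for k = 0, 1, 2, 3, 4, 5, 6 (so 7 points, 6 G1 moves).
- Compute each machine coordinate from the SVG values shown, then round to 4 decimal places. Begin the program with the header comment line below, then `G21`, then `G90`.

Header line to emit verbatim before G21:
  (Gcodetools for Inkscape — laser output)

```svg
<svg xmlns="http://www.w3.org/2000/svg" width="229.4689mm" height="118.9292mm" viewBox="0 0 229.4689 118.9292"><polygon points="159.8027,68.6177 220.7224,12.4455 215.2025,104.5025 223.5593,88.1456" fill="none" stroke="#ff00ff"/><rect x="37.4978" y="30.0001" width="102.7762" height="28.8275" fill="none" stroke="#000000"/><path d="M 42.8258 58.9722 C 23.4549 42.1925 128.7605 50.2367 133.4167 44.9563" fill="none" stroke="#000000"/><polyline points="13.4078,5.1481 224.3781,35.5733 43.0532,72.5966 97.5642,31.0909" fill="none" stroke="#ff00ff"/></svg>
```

(Gcodetools for Inkscape — laser output)
G21
G90
G0 X159.8027 Y50.3115
M3 S718
G01 X220.7224 Y106.4837 F701
G01 X215.2025 Y14.4267
G01 X223.5593 Y30.7836
G01 X159.8027 Y50.3115
M5
G0 X37.4978 Y88.9291
M3 S432
G01 X140.2740 Y88.9291 F3141
G01 X140.2740 Y60.1016
G01 X37.4978 Y60.1016
G01 X37.4978 Y88.9291
M5
G0 X42.8258 Y59.9570
M3 S432
G01 X42.4869 Y66.4548 F3141
G01 X56.6683 Y69.8750
G01 X79.1111 Y71.2772
G01 X103.5561 Y71.7211
G01 X123.7443 Y72.2665
G01 X133.4167 Y73.9729
M5
G0 X13.4078 Y113.7811
M3 S718
G01 X224.3781 Y83.3559 F701
G01 X43.0532 Y46.3326
G01 X97.5642 Y87.8383
M5

1 u = 1 mm; y_m = 118.9292 − y.

[1] `<polygon>` closed polygon, #ff00ff→cut S718 F701: (159.8027,50.3115) → (220.7224,106.4837) → (215.2025,14.4267) → (223.5593,30.7836) → (159.8027,50.3115) (closed)

[2] `<rect>` rectangle, #000000→engrave S432 F3141: (37.4978,88.9291) → (140.2740,88.9291) → (140.2740,60.1016) → (37.4978,60.1016) → (37.4978,88.9291) (closed)

[3] `<path>` cubic bezier, #000000→engrave S432 F3141: (42.8258,59.9570) → (42.4869,66.4548) → (56.6683,69.8750) → (79.1111,71.2772) → (103.5561,71.7211) → (123.7443,72.2665) → (133.4167,73.9729)

[4] `<polyline>` open polyline, #ff00ff→cut S718 F701: (13.4078,113.7811) → (224.3781,83.3559) → (43.0532,46.3326) → (97.5642,87.8383)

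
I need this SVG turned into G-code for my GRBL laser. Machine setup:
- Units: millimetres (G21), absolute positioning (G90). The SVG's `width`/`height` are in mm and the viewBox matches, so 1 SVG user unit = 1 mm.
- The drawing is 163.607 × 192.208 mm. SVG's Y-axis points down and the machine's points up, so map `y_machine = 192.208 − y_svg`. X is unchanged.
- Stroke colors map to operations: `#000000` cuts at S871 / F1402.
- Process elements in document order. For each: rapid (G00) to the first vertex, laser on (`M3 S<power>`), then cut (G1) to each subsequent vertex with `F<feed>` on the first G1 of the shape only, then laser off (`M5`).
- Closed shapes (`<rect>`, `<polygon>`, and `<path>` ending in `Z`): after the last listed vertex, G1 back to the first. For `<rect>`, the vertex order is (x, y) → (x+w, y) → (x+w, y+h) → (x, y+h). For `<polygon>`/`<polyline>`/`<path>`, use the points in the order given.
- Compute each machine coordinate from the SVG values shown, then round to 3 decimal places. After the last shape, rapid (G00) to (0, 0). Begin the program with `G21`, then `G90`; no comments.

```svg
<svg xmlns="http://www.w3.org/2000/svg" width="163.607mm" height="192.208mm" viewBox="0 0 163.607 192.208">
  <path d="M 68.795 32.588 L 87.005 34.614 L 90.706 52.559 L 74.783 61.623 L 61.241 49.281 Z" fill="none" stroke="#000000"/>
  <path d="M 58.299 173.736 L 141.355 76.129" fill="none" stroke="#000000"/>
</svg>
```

1 u = 1 mm; y_m = 192.208 − y.

[1] `<path>` regular polygon, #000000→cut S871 F1402: (68.795,159.620) → (87.005,157.594) → (90.706,139.649) → (74.783,130.585) → (61.241,142.927) → (68.795,159.620) (closed)

[2] `<path>` line segment, #000000→cut S871 F1402: (58.299,18.472) → (141.355,116.079)

G21
G90
G00 X68.795 Y159.620
M3 S871
G1 X87.005 Y157.594 F1402
G1 X90.706 Y139.649
G1 X74.783 Y130.585
G1 X61.241 Y142.927
G1 X68.795 Y159.620
M5
G00 X58.299 Y18.472
M3 S871
G1 X141.355 Y116.079 F1402
M5
G00 X0.000 Y0.000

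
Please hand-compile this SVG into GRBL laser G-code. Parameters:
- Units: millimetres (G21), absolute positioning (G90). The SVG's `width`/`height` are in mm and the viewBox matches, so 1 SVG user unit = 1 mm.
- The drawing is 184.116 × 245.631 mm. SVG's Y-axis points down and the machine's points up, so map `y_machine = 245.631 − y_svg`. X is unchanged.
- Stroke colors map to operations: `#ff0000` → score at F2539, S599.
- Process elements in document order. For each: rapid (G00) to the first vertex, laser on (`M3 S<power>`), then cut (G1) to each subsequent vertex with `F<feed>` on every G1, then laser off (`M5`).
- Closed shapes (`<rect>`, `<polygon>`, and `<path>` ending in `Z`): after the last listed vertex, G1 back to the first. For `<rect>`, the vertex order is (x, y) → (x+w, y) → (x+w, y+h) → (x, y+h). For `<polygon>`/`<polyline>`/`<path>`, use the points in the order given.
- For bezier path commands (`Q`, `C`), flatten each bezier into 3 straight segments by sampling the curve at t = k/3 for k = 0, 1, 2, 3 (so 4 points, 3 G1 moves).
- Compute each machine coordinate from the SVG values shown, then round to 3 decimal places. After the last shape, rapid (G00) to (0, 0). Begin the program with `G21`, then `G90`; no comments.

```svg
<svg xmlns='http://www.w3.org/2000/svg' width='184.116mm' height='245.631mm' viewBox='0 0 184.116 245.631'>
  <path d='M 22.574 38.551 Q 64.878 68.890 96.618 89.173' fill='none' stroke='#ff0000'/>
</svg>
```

G21
G90
G00 X22.574 Y207.080
M3 S599
G1 X49.603 Y187.971 F2539
G1 X74.284 Y171.097 F2539
G1 X96.618 Y156.458 F2539
M5
G00 X0.000 Y0.000

viewBox `0 0 184.116 245.631` with mm width/height → 1 unit = 1 mm. Flip: y_m = 245.631 − y_svg.

**Shape 1** — `<path>` quadratic bezier, stroke `#ff0000` → score (S599, F2539). Control points (SVG): P0=(22.574,38.551), P1=(64.878,68.890), P2=(96.618,89.173); sampled at t=k/3. Machine vertices: (22.574,207.080) → (49.603,187.971) → (74.284,171.097) → (96.618,156.458). Open path.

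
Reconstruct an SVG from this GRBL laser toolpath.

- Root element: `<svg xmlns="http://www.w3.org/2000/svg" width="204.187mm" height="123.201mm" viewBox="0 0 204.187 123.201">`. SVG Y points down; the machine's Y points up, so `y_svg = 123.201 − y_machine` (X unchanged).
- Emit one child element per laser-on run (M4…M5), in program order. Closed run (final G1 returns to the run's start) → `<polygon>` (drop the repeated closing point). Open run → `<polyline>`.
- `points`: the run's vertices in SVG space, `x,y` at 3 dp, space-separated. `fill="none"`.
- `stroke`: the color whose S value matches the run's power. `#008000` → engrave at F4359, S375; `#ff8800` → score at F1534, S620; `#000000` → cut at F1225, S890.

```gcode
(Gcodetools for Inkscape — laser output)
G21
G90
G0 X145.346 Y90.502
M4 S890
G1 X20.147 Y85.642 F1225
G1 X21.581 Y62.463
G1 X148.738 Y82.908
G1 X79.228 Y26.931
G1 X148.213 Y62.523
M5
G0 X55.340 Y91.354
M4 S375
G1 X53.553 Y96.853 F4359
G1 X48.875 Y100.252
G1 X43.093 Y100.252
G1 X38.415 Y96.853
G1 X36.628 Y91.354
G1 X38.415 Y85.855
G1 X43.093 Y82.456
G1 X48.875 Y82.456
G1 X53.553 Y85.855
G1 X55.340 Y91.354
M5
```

y_svg = 123.201 − y_m.

[1] S890→`#000000` (cut); open run; points: 145.346,32.699 20.147,37.559 21.581,60.738 148.738,40.293 79.228,96.270 148.213,60.678

[2] S375→`#008000` (engrave); closed run; points: 55.340,31.847 53.553,26.348 48.875,22.949 43.093,22.949 38.415,26.348 36.628,31.847 38.415,37.346 43.093,40.745 48.875,40.745 53.553,37.346

<svg xmlns="http://www.w3.org/2000/svg" width="204.187mm" height="123.201mm" viewBox="0 0 204.187 123.201">
  <polyline points="145.346,32.699 20.147,37.559 21.581,60.738 148.738,40.293 79.228,96.270 148.213,60.678" fill="none" stroke="#000000"/>
  <polygon points="55.340,31.847 53.553,26.348 48.875,22.949 43.093,22.949 38.415,26.348 36.628,31.847 38.415,37.346 43.093,40.745 48.875,40.745 53.553,37.346" fill="none" stroke="#008000"/>
</svg>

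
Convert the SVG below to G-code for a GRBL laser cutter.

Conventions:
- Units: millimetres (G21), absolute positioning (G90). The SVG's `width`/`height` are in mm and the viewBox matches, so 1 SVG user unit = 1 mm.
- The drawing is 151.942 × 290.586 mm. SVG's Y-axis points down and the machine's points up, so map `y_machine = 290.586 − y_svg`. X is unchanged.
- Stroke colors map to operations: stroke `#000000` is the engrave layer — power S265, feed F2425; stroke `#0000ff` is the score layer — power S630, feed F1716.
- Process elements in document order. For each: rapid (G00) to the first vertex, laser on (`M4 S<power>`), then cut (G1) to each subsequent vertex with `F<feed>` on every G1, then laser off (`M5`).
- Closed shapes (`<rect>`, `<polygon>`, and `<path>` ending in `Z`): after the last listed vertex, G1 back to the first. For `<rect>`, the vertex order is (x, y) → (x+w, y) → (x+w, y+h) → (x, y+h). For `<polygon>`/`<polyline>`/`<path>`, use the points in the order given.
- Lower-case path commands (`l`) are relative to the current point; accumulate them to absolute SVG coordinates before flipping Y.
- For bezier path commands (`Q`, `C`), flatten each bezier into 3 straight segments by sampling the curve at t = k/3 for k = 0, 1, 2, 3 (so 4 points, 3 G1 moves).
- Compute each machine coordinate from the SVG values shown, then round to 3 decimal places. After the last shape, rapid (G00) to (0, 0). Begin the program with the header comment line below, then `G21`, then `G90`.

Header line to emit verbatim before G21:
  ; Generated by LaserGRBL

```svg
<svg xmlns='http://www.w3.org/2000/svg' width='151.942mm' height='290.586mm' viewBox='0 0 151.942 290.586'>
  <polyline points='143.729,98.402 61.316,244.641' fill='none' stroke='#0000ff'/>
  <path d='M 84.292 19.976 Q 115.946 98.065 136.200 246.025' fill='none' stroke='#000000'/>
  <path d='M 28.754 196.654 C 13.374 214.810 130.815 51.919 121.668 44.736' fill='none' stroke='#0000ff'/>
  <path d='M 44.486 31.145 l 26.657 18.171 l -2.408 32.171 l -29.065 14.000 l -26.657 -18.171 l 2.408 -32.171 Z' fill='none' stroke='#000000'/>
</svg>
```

; Generated by LaserGRBL
G21
G90
G00 X143.729 Y192.184
M4 S630
G1 X61.316 Y45.945 F1716
M5
G00 X84.292 Y270.610
M4 S265
G1 X104.128 Y210.787 F2425
G1 X121.431 Y135.438 F2425
G1 X136.200 Y44.561 F2425
M5
G00 X28.754 Y93.932
M4 S630
G1 X48.040 Y123.653 F1716
G1 X98.227 Y199.237 F1716
G1 X121.668 Y245.850 F1716
M5
G00 X44.486 Y259.441
M4 S265
G1 X71.143 Y241.270 F2425
G1 X68.735 Y209.099 F2425
G1 X39.670 Y195.099 F2425
G1 X13.013 Y213.270 F2425
G1 X15.421 Y245.441 F2425
G1 X44.486 Y259.441 F2425
M5
G00 X0.000 Y0.000

viewBox `0 0 151.942 290.586` with mm width/height → 1 unit = 1 mm. Flip: y_m = 290.586 − y_svg.

**Shape 1** — `<polyline>` line segment, stroke `#0000ff` → score (S630, F1716). Machine vertices: (143.729,192.184) → (61.316,45.945). Open path.

**Shape 2** — `<path>` quadratic bezier, stroke `#000000` → engrave (S265, F2425). Control points (SVG): P0=(84.292,19.976), P1=(115.946,98.065), P2=(136.200,246.025); sampled at t=k/3. Machine vertices: (84.292,270.610) → (104.128,210.787) → (121.431,135.438) → (136.200,44.561). Open path.

**Shape 3** — `<path>` cubic bezier, stroke `#0000ff` → score (S630, F1716). Control points (SVG): P0=(28.754,196.654), P1=(13.374,214.810), P2=(130.815,51.919), P3=(121.668,44.736); sampled at t=k/3. Machine vertices: (28.754,93.932) → (48.040,123.653) → (98.227,199.237) → (121.668,245.850). Open path.

**Shape 4** — `<path>` regular polygon, stroke `#000000` → engrave (S265, F2425). Machine vertices: (44.486,259.441) → (71.143,241.270) → (68.735,209.099) → (39.670,195.099) → (13.013,213.270) → (15.421,245.441) → (44.486,259.441). Closed: final G1 returns to the first vertex.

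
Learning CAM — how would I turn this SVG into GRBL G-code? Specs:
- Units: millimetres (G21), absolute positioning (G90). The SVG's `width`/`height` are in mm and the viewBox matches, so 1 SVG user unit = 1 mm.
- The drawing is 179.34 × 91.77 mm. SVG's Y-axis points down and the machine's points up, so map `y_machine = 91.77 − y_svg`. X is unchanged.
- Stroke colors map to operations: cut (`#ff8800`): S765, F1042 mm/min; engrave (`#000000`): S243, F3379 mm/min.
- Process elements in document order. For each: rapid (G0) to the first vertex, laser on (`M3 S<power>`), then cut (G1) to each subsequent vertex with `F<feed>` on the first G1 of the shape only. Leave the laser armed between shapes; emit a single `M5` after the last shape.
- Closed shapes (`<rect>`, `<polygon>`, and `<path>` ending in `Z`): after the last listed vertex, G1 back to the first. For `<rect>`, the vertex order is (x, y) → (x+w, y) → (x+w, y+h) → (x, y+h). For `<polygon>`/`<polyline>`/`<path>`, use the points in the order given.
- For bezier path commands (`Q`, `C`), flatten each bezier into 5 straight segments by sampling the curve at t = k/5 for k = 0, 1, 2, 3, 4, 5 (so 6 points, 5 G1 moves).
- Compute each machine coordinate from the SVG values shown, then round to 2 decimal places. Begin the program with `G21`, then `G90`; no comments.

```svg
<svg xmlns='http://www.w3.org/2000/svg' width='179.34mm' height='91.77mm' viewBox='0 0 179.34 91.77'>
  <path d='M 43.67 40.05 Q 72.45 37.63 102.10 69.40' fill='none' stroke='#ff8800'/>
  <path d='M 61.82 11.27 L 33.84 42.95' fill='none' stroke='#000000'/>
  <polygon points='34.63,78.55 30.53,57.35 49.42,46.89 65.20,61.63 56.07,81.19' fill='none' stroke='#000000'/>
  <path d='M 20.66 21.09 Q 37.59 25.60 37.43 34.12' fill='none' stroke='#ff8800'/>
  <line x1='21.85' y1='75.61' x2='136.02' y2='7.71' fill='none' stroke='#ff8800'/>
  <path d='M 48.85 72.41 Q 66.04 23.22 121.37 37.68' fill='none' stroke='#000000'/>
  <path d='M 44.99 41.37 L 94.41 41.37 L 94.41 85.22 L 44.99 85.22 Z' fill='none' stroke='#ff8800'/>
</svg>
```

viewBox `0 0 179.34 91.77` with mm width/height → 1 unit = 1 mm. Flip: y_m = 91.77 − y_svg.

**Shape 1** — `<path>` quadratic bezier, stroke `#ff8800` → cut (S765, F1042). Control points (SVG): P0=(43.67,40.05), P1=(72.45,37.63), P2=(102.10,69.40); sampled at t=k/5. Machine vertices: (43.67,51.72) → (55.22,51.32) → (66.83,48.19) → (78.52,42.32) → (90.27,33.71) → (102.10,22.37). Open path.

**Shape 2** — `<path>` line segment, stroke `#000000` → engrave (S243, F3379). Machine vertices: (61.82,80.50) → (33.84,48.82). Open path.

**Shape 3** — `<polygon>` regular polygon, stroke `#000000` → engrave (S243, F3379). Machine vertices: (34.63,13.22) → (30.53,34.42) → (49.42,44.88) → (65.20,30.14) → (56.07,10.58) → (34.63,13.22). Closed: final G1 returns to the first vertex.

**Shape 4** — `<path>` quadratic bezier, stroke `#ff8800` → cut (S765, F1042). Control points (SVG): P0=(20.66,21.09), P1=(37.59,25.60), P2=(37.43,34.12); sampled at t=k/5. Machine vertices: (20.66,70.68) → (26.75,68.72) → (31.47,66.43) → (34.82,63.82) → (36.81,60.90) → (37.43,57.65). Open path.

**Shape 5** — `<line>` line segment, stroke `#ff8800` → cut (S765, F1042). Machine vertices: (21.85,16.16) → (136.02,84.06). Open path.

**Shape 6** — `<path>` quadratic bezier, stroke `#000000` → engrave (S243, F3379). Control points (SVG): P0=(48.85,72.41), P1=(66.04,23.22), P2=(121.37,37.68); sampled at t=k/5. Machine vertices: (48.85,19.36) → (57.25,36.49) → (68.70,48.53) → (83.21,55.47) → (100.76,57.33) → (121.37,54.09). Open path.

**Shape 7** — `<path>` rectangle, stroke `#ff8800` → cut (S765, F1042). Machine vertices: (44.99,50.40) → (94.41,50.40) → (94.41,6.55) → (44.99,6.55) → (44.99,50.40). Closed: final G1 returns to the first vertex.

G21
G90
G0 X43.67 Y51.72
M3 S765
G1 X55.22 Y51.32 F1042
G1 X66.83 Y48.19
G1 X78.52 Y42.32
G1 X90.27 Y33.71
G1 X102.10 Y22.37
G0 X61.82 Y80.50
M3 S243
G1 X33.84 Y48.82 F3379
G0 X34.63 Y13.22
M3 S243
G1 X30.53 Y34.42 F3379
G1 X49.42 Y44.88
G1 X65.20 Y30.14
G1 X56.07 Y10.58
G1 X34.63 Y13.22
G0 X20.66 Y70.68
M3 S765
G1 X26.75 Y68.72 F1042
G1 X31.47 Y66.43
G1 X34.82 Y63.82
G1 X36.81 Y60.90
G1 X37.43 Y57.65
G0 X21.85 Y16.16
M3 S765
G1 X136.02 Y84.06 F1042
G0 X48.85 Y19.36
M3 S243
G1 X57.25 Y36.49 F3379
G1 X68.70 Y48.53
G1 X83.21 Y55.47
G1 X100.76 Y57.33
G1 X121.37 Y54.09
G0 X44.99 Y50.40
M3 S765
G1 X94.41 Y50.40 F1042
G1 X94.41 Y6.55
G1 X44.99 Y6.55
G1 X44.99 Y50.40
M5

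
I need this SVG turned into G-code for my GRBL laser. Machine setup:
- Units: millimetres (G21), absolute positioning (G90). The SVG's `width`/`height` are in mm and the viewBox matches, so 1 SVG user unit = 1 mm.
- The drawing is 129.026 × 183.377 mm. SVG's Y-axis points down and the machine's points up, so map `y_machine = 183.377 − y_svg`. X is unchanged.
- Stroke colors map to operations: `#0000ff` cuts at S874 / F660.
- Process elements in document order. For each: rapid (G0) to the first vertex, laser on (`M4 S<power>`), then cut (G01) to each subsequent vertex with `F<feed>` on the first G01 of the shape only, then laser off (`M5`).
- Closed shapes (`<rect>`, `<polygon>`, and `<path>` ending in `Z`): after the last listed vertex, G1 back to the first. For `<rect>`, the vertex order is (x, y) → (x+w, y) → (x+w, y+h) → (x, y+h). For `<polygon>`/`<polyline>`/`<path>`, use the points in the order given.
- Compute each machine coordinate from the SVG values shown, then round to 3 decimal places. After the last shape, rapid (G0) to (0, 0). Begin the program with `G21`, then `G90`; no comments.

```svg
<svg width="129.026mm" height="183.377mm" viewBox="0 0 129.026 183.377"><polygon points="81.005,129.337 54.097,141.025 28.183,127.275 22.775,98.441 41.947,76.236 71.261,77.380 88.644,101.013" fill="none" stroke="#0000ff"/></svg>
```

1 u = 1 mm; y_m = 183.377 − y.

[1] `<polygon>` regular polygon, #0000ff→cut S874 F660: (81.005,54.040) → (54.097,42.352) → (28.183,56.102) → (22.775,84.936) → (41.947,107.141) → (71.261,105.997) → (88.644,82.364) → (81.005,54.040) (closed)

G21
G90
G0 X81.005 Y54.040
M4 S874
G01 X54.097 Y42.352 F660
G01 X28.183 Y56.102
G01 X22.775 Y84.936
G01 X41.947 Y107.141
G01 X71.261 Y105.997
G01 X88.644 Y82.364
G01 X81.005 Y54.040
M5
G0 X0.000 Y0.000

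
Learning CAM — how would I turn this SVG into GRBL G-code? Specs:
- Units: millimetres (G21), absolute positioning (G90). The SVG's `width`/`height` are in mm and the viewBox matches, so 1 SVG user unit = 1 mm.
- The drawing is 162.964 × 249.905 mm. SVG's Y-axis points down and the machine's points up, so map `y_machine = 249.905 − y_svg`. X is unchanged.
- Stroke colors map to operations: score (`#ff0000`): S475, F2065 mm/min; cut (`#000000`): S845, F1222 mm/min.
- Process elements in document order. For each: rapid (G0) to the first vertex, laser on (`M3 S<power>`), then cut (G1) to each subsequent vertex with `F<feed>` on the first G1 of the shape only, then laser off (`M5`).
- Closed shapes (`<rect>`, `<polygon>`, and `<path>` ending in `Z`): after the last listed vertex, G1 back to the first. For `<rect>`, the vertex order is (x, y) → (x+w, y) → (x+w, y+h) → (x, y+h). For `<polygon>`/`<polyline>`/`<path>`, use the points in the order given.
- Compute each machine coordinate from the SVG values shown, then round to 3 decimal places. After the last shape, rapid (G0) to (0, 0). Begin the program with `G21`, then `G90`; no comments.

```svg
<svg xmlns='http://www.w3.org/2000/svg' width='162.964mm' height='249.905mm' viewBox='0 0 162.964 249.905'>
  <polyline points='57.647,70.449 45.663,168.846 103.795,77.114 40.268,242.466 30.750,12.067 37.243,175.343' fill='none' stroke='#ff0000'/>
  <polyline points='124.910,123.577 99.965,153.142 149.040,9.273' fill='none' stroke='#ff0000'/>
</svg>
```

G21
G90
G0 X57.647 Y179.456
M3 S475
G1 X45.663 Y81.059 F2065
G1 X103.795 Y172.791
G1 X40.268 Y7.439
G1 X30.750 Y237.838
G1 X37.243 Y74.562
M5
G0 X124.910 Y126.328
M3 S475
G1 X99.965 Y96.763 F2065
G1 X149.040 Y240.632
M5
G0 X0.000 Y0.000

viewBox `0 0 162.964 249.905` with mm width/height → 1 unit = 1 mm. Flip: y_m = 249.905 − y_svg.

**Shape 1** — `<polyline>` open polyline, stroke `#ff0000` → score (S475, F2065). Machine vertices: (57.647,179.456) → (45.663,81.059) → (103.795,172.791) → (40.268,7.439) → (30.750,237.838) → (37.243,74.562). Open path.

**Shape 2** — `<polyline>` open polyline, stroke `#ff0000` → score (S475, F2065). Machine vertices: (124.910,126.328) → (99.965,96.763) → (149.040,240.632). Open path.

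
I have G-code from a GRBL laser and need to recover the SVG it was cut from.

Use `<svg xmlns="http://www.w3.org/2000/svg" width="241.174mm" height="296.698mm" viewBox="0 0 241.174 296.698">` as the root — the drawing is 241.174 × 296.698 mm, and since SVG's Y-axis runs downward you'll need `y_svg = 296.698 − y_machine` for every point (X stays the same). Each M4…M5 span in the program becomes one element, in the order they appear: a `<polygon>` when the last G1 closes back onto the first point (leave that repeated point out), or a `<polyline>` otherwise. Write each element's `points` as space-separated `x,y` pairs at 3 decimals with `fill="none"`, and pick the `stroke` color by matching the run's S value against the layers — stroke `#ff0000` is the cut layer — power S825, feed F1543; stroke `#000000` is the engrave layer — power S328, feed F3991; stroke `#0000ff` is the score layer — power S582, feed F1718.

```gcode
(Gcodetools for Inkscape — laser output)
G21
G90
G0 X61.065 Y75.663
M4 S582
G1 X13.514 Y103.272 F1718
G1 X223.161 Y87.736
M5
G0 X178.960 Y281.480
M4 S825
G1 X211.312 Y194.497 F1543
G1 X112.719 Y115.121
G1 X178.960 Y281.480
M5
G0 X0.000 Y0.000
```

Each laser-on run becomes one SVG element. Flip Y back into SVG space with y_svg = 296.698 − y_machine.

Run 1: S582 ⇒ score layer `#0000ff`. The run is open, so emit a `<polyline>` with points (Y-flipped): 61.065,221.035 13.514,193.426 223.161,208.962.

Run 2: the run's S825 means `#ff0000` (cut). The run returns to its start, so emit a `<polygon>` with points (Y-flipped): 178.960,15.218 211.312,102.201 112.719,181.577.

<svg xmlns="http://www.w3.org/2000/svg" width="241.174mm" height="296.698mm" viewBox="0 0 241.174 296.698">
  <polyline points="61.065,221.035 13.514,193.426 223.161,208.962" fill="none" stroke="#0000ff"/>
  <polygon points="178.960,15.218 211.312,102.201 112.719,181.577" fill="none" stroke="#ff0000"/>
</svg>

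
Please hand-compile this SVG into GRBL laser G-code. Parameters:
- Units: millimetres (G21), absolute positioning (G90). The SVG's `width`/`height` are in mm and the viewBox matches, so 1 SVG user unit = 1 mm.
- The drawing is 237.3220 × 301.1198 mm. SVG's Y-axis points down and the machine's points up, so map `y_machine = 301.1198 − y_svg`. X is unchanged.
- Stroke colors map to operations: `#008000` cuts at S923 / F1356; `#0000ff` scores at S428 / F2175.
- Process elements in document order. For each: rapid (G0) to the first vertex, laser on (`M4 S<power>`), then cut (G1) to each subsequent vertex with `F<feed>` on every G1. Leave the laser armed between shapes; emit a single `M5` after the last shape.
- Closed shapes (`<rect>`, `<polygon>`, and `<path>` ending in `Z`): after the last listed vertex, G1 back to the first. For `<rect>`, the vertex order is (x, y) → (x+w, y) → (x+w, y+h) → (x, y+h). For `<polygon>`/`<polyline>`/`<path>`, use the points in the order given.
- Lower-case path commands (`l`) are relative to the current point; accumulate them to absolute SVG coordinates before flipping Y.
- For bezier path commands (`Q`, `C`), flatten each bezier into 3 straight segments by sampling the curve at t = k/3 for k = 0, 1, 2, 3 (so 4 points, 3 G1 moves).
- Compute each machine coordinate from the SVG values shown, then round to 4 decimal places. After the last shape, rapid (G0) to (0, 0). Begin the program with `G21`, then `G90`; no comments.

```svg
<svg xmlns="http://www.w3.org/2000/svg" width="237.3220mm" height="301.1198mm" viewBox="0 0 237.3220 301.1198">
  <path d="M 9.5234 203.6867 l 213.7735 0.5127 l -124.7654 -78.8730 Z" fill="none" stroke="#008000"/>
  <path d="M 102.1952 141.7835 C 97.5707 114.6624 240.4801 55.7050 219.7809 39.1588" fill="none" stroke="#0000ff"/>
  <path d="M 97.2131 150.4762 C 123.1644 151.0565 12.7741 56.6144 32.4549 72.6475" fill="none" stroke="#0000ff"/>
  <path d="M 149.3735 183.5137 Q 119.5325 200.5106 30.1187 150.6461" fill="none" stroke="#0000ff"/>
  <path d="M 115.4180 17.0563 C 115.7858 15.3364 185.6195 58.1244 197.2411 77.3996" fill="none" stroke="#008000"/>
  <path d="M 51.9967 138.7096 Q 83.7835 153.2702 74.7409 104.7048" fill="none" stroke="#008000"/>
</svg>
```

G21
G90
G0 X9.5234 Y97.4331
M4 S923
G1 X223.2969 Y96.9204 F1356
G1 X98.5315 Y175.7934 F1356
G1 X9.5234 Y97.4331 F1356
G0 X102.1952 Y159.3363
M4 S428
G1 X135.2249 Y194.3196 F2175
G1 X197.4677 Y234.0276 F2175
G1 X219.7809 Y261.9610 F2175
G0 X97.2131 Y150.6436
M4 S428
G1 X87.5843 Y174.1264 F2175
G1 X46.2640 Y215.2914 F2175
G1 X32.4549 Y228.4723 F2175
G0 X149.3735 Y117.6061
M4 S428
G1 X122.8603 Y113.7039 F2175
G1 X83.1087 Y124.6597 F2175
G1 X30.1187 Y150.4737 F2175
G0 X115.4180 Y284.0635
M4 S923
G1 X134.2123 Y273.4667 F1356
G1 X170.9443 Y248.3137 F1356
G1 X197.2411 Y223.7202 F1356
G0 X51.9967 Y162.4102
M4 S923
G1 X68.6513 Y159.7171 F1356
G1 X76.2327 Y171.0521 F1356
G1 X74.7409 Y196.4150 F1356
M5
G0 X0.0000 Y0.0000

1 u = 1 mm; y_m = 301.1198 − y.

[1] `<path>` closed polygon, #008000→cut S923 F1356: (9.5234,97.4331) → (223.2969,96.9204) → (98.5315,175.7934) → (9.5234,97.4331) (closed)

[2] `<path>` cubic bezier, #0000ff→score S428 F2175: (102.1952,159.3363) → (135.2249,194.3196) → (197.4677,234.0276) → (219.7809,261.9610)

[3] `<path>` cubic bezier, #0000ff→score S428 F2175: (97.2131,150.6436) → (87.5843,174.1264) → (46.2640,215.2914) → (32.4549,228.4723)

[4] `<path>` quadratic bezier, #0000ff→score S428 F2175: (149.3735,117.6061) → (122.8603,113.7039) → (83.1087,124.6597) → (30.1187,150.4737)

[5] `<path>` cubic bezier, #008000→cut S923 F1356: (115.4180,284.0635) → (134.2123,273.4667) → (170.9443,248.3137) → (197.2411,223.7202)

[6] `<path>` quadratic bezier, #008000→cut S923 F1356: (51.9967,162.4102) → (68.6513,159.7171) → (76.2327,171.0521) → (74.7409,196.4150)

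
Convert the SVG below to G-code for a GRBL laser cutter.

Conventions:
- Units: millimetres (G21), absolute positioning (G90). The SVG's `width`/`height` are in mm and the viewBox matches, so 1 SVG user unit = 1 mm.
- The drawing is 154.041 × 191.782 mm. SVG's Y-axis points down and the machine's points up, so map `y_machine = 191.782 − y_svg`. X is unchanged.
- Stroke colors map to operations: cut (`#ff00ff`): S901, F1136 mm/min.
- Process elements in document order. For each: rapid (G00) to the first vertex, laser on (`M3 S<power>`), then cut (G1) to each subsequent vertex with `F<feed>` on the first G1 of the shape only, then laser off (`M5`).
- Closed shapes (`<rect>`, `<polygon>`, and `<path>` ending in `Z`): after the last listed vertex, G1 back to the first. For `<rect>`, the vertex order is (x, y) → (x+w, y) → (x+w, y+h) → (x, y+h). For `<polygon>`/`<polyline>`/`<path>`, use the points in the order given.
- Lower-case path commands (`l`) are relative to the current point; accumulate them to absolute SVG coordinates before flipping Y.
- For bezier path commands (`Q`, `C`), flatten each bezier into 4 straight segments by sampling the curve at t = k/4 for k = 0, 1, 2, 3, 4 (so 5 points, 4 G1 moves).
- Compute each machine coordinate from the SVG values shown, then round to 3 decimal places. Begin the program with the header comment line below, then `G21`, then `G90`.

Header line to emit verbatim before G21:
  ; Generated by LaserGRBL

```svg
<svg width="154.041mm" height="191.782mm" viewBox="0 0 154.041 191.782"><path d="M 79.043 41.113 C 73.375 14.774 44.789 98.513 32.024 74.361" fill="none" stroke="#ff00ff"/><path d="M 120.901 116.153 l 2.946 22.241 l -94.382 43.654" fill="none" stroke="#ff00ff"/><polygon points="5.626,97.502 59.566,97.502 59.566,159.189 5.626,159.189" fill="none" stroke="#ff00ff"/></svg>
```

viewBox `0 0 154.041 191.782` with mm width/height → 1 unit = 1 mm. Flip: y_m = 191.782 − y_svg.

**Shape 1** — `<path>` cubic bezier, stroke `#ff00ff` → cut (S901, F1136). Control points (SVG): P0=(79.043,41.113), P1=(73.375,14.774), P2=(44.789,98.513), P3=(32.024,74.361); sampled at t=k/4. Machine vertices: (79.043,150.669) → (71.100,153.189) → (58.195,134.865) → (43.959,116.131) → (32.024,117.421). Open path.

**Shape 2** — `<path>` open polyline, stroke `#ff00ff` → cut (S901, F1136). Machine vertices: (120.901,75.629) → (123.847,53.388) → (29.465,9.734). Open path.

**Shape 3** — `<polygon>` rectangle, stroke `#ff00ff` → cut (S901, F1136). Machine vertices: (5.626,94.280) → (59.566,94.280) → (59.566,32.593) → (5.626,32.593) → (5.626,94.280). Closed: final G1 returns to the first vertex.

; Generated by LaserGRBL
G21
G90
G00 X79.043 Y150.669
M3 S901
G1 X71.100 Y153.189 F1136
G1 X58.195 Y134.865
G1 X43.959 Y116.131
G1 X32.024 Y117.421
M5
G00 X120.901 Y75.629
M3 S901
G1 X123.847 Y53.388 F1136
G1 X29.465 Y9.734
M5
G00 X5.626 Y94.280
M3 S901
G1 X59.566 Y94.280 F1136
G1 X59.566 Y32.593
G1 X5.626 Y32.593
G1 X5.626 Y94.280
M5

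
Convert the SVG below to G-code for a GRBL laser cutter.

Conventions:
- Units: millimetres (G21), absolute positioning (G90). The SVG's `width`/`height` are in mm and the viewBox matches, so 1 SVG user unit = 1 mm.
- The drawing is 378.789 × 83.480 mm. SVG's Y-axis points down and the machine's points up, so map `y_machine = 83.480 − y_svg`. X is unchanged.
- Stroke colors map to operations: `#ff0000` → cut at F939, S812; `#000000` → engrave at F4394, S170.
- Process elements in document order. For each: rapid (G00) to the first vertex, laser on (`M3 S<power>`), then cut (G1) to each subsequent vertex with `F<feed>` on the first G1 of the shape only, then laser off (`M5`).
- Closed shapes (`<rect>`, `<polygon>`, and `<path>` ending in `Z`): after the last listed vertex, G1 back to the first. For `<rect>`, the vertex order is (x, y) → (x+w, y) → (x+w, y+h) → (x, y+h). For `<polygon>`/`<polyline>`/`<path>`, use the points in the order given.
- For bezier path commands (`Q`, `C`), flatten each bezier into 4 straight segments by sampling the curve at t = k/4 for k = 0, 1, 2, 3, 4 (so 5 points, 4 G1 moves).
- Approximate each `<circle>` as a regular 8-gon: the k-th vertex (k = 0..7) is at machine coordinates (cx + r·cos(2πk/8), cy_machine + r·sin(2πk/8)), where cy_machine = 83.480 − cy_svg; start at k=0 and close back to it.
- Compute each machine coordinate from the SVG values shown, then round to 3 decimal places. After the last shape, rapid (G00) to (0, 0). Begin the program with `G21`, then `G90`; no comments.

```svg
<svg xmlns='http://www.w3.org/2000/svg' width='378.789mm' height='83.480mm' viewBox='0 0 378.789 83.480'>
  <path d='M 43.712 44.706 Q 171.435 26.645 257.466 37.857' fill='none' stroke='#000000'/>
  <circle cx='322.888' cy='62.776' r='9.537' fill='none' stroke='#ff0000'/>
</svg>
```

G21
G90
G00 X43.712 Y38.774
M3 S170
G1 X104.968 Y45.975 F4394
G1 X161.012 Y49.517
G1 X211.845 Y49.399
G1 X257.466 Y45.623
M5
G00 X332.425 Y20.704
M3 S812
G1 X329.632 Y27.448 F939
G1 X322.888 Y30.241
G1 X316.144 Y27.448
G1 X313.351 Y20.704
G1 X316.144 Y13.960
G1 X322.888 Y11.167
G1 X329.632 Y13.960
G1 X332.425 Y20.704
M5
G00 X0.000 Y0.000

viewBox `0 0 378.789 83.480` with mm width/height → 1 unit = 1 mm. Flip: y_m = 83.480 − y_svg.

**Shape 1** — `<path>` quadratic bezier, stroke `#000000` → engrave (S170, F4394). Control points (SVG): P0=(43.712,44.706), P1=(171.435,26.645), P2=(257.466,37.857); sampled at t=k/4. Machine vertices: (43.712,38.774) → (104.968,45.975) → (161.012,49.517) → (211.845,49.399) → (257.466,45.623). Open path.

**Shape 2** — `<circle>` circle, stroke `#ff0000` → cut (S812, F939). Machine vertices: (332.425,20.704) → (329.632,27.448) → (322.888,30.241) → (316.144,27.448) → (313.351,20.704) → (316.144,13.960) → (322.888,11.167) → (329.632,13.960) → (332.425,20.704). Closed: final G1 returns to the first vertex.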